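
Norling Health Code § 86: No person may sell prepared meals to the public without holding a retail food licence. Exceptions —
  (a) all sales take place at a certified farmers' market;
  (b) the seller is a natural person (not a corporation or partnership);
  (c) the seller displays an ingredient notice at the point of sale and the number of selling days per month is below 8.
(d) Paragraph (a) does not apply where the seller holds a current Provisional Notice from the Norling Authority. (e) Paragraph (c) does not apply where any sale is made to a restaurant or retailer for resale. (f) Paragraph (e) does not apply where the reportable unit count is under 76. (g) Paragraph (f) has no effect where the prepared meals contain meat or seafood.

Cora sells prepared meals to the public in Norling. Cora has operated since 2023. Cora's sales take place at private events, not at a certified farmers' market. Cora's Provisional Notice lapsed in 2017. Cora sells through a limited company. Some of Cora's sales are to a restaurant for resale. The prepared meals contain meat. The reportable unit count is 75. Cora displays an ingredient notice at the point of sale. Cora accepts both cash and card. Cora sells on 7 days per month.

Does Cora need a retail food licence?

Exception (a) fails — sales are at private events, not a certified farmers' market.
Exception (b) requires that the seller is a natural person (not a corporation or partnership); but the seller operates through a limited company, so (b) is unavailable.
Exception (c)'s conditions are all satisfied: an ingredient notice is displayed; the number of selling days per month is 7, below the 8 limit. But: (e) operates against (c): some sales are to a restaurant for resale. (f) operates (the reportable unit count is 75, under the 76 limit), but is overridden by (g): (g) is engaged — the prepared meals contain meat. (c) is therefore removed.
No exception is made out. Cora falls within the general rule.

Yes — Cora must hold a retail food licence.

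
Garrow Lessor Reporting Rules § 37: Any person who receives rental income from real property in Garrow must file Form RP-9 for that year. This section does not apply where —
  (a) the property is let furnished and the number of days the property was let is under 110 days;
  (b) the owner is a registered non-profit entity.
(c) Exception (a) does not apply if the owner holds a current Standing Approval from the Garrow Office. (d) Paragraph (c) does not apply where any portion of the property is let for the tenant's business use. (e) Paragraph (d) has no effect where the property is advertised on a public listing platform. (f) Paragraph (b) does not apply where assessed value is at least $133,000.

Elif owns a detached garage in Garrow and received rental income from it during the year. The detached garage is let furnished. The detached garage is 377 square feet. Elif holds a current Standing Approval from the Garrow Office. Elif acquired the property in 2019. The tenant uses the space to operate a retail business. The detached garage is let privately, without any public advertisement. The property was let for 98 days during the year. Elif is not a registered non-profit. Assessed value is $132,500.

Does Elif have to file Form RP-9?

No — exception (a) applies; Elif is not required to file Form RP-9.

All of (a)'s requirements are met (the property is let furnished; the number of days the property was let is 98 days, under the 110 days limit). Under paragraphs (c)–(e): (c) would limit (a) — a current Standing Approval is held — but (d) sets (c) aside: (d) operates — the space is let for business use. (e) is not engaged (the property is let privately without advertisement), so (d) stands. Exception (a) stands.
Exception (b) does not apply: Elif is not a registered non-profit.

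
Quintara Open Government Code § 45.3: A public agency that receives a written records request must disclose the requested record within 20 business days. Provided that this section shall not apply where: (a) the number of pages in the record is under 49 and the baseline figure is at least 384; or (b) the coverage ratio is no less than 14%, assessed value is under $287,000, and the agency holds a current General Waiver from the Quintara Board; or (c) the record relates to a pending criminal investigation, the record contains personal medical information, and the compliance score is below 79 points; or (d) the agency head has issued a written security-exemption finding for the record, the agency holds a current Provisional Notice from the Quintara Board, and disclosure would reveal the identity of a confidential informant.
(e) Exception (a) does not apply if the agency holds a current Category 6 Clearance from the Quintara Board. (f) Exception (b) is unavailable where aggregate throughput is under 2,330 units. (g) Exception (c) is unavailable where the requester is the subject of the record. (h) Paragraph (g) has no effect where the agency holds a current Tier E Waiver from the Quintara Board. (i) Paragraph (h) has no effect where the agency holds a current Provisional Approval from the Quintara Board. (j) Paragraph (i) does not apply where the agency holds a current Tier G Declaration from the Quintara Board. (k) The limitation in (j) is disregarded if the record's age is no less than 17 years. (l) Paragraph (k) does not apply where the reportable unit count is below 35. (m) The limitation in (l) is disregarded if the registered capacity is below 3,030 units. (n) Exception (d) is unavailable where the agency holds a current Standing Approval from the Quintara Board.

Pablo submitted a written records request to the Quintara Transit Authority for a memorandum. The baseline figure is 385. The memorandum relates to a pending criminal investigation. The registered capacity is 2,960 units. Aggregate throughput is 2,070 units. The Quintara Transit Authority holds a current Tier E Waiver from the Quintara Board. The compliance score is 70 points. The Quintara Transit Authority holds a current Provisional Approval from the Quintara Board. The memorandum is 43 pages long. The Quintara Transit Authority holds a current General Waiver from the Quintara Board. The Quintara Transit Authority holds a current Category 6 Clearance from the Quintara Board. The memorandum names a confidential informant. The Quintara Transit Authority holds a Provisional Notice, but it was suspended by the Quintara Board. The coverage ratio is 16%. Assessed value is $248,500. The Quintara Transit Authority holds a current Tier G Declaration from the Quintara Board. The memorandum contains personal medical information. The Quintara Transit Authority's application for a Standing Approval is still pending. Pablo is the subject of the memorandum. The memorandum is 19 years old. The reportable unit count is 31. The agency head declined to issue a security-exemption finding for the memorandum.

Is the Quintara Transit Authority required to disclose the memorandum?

All of (a)'s requirements are met (the number of pages in the record is 43, under the 49 limit; the baseline figure is 385, meeting the 384 threshold). Turning to paragraph (e): (e) operates against (a): a current Category 6 Clearance is held. Exception (a) does not apply.
Exception (b): the coverage ratio is 16%, meeting the 14% threshold; assessed value is $248,500, under the $287,000 limit; a current General Waiver is held — every condition holds. Turning to paragraph (f): (f) operates against (b): aggregate throughput is 2,070 units, under the 2,330 units limit. (b) is therefore removed.
Exception (c): the memorandum relates to a pending investigation; the memorandum contains personal medical information; the compliance score is 70 points, below the 79 points limit — every condition holds. Turning to paragraphs (g)–(m): (g) applies — Pablo is the subject of the memorandum. (h) would limit (g) — a current Tier E Waiver is held — but (i) sets (h) aside: (i) applies — a current Provisional Approval is held. (j) operates (a current Tier G Declaration is held), but is itself disapplied by (k): (k) operates against (j): the record's age is 19 years, meeting the 17 years threshold. (l) operates (the reportable unit count is 31, below the 35 limit), but is itself disapplied by (m): (m) is engaged — the registered capacity is 2,960 units, below the 3,030 units limit. (c) is therefore removed.
Exception (d) fails — the agency head declined to issue a security-exemption finding.
Every exception is unavailable, so the rule governs.

Yes — the Quintara Transit Authority must disclose the memorandum.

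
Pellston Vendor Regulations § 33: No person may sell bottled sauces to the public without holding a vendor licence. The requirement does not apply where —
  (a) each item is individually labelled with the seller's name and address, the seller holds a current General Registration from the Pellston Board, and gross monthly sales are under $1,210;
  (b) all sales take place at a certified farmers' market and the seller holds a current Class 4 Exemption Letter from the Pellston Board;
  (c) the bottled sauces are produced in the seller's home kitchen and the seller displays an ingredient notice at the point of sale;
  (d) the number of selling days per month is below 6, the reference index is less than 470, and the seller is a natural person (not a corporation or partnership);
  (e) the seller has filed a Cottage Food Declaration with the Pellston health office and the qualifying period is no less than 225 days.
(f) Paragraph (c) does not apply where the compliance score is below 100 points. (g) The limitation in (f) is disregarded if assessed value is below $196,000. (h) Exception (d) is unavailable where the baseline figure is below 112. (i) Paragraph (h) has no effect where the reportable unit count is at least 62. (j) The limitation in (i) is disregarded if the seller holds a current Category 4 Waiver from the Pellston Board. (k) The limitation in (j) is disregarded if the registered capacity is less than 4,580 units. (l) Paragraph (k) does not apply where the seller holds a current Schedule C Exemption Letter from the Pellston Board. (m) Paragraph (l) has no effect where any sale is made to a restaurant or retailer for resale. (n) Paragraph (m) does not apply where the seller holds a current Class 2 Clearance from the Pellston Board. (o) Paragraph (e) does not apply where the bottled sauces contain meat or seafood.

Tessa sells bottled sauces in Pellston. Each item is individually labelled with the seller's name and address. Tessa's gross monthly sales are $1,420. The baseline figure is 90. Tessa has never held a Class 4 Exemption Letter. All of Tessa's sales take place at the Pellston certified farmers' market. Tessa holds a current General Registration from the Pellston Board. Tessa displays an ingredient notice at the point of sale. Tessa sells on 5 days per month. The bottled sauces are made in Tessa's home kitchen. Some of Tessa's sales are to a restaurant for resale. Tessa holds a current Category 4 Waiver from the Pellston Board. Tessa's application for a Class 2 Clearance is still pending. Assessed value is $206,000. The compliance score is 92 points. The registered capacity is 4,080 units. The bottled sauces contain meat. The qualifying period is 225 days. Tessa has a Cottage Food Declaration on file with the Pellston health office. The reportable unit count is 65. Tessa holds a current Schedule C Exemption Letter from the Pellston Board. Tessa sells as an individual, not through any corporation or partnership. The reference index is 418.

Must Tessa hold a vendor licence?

No — exception (d) applies; Tessa is not required to hold a vendor licence.

Exception (a) fails — gross monthly sales are $1,420, not under $1,210.
Exception (b) requires that the seller holds a current Class 4 Exemption Letter from the Pellston Board; but no current Class 4 Exemption Letter is held, so (b) is unavailable.
Exception (c): the bottled sauces are home-kitchen produced; an ingredient notice is displayed — every condition holds. But applying paragraphs (f)–(g): (f) operates against (c): the compliance score is 92 points, below the 100 points limit. (g) is not engaged (assessed value is $206,000, not below $196,000), so (f) stands. (c) is therefore removed.
Exception (d) is satisfied on its face — the number of selling days per month is 5, below the 6 limit; the reference index is 418, less than the 470 limit; the seller is a natural person. Applying paragraphs (h)–(n): (h) would limit (d) — the baseline figure is 90, below the 112 limit — but (i) sets (h) aside: (i) is triggered — the reportable unit count is 65, meeting the 62 threshold. (j) would limit (i) — a current Category 4 Waiver is held — but (k) sets (j) aside: (k) operates against (j): the registered capacity is 4,080 units, less than the 4,580 units limit. (l) would limit (k) — a current Schedule C Exemption Letter is held — but (m) sets (l) aside: (m) operates — some sales are to a restaurant for resale. (n), which would lift (m), is not triggered — the Class 2 Clearance is not current. (d) remains available.
Exception (e) is satisfied on its face — a Cottage Food Declaration is on file; the qualifying period is 225 days, meeting the 225 days threshold. But applying paragraph (o): (o) applies — the bottled sauces contain meat. (e) is therefore removed.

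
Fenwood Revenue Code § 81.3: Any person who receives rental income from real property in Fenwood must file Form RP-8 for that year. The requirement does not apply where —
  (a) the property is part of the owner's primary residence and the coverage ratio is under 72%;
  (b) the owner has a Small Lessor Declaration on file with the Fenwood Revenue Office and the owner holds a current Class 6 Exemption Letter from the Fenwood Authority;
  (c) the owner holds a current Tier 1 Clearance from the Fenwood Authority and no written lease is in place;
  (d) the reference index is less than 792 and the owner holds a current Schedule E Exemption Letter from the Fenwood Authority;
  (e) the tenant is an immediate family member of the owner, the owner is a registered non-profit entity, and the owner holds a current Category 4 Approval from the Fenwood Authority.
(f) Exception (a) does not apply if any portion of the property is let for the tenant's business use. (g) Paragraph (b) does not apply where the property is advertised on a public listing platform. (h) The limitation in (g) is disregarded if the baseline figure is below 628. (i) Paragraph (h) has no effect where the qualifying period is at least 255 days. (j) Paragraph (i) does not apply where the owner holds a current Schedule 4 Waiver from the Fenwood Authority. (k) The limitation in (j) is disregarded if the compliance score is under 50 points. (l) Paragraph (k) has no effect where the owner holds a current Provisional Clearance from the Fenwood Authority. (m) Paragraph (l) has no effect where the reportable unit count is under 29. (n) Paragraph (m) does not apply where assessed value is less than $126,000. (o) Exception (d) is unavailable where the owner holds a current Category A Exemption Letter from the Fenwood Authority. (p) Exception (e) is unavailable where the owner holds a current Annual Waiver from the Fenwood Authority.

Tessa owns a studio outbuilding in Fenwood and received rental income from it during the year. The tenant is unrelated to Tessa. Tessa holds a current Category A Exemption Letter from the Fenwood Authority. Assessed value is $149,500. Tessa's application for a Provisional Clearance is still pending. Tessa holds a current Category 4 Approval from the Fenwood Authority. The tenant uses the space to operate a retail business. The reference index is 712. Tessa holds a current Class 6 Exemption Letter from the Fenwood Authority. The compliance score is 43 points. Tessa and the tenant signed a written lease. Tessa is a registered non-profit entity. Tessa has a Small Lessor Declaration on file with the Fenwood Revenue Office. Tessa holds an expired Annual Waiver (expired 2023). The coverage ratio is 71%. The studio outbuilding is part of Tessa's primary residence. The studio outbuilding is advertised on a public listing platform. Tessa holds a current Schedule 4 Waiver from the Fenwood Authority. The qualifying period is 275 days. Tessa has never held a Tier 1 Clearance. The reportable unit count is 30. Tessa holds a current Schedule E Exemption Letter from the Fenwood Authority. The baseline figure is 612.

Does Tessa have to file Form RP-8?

Exception (a)'s conditions are all satisfied: the studio outbuilding is part of the primary residence; the coverage ratio is 71%, under the 72% limit. But: (f) is engaged — the space is let for business use. Exception (a) does not apply.
Exception (b): a Small Lessor Declaration is on file; a current Class 6 Exemption Letter is held — every condition holds. Turning to paragraphs (g)–(n): (g) applies — the property is publicly advertised. (h) applies (the baseline figure is 612, below the 628 limit), but is displaced by (i): (i) applies — the qualifying period is 275 days, meeting the 255 days threshold. (j) would limit (i) — a current Schedule 4 Waiver is held — but (k) sets (j) aside: (k) operates — the compliance score is 43 points, under the 50 points limit. (l) does not operate here (no current Provisional Clearance is held), so (k) stands. Exception (b) does not apply.
Exception (c) requires that the owner holds a current Tier 1 Clearance from the Fenwood Authority; but no current Tier 1 Clearance is held, so (c) is unavailable.
Exception (d)'s conditions are all satisfied: the reference index is 712, less than the 792 limit; a current Schedule E Exemption Letter is held. However, paragraph (o) must be considered: (o) is triggered — a current Category A Exemption Letter is held. Exception (d) does not apply.
Exception (e) requires that the tenant is an immediate family member of the owner; but the tenant is unrelated to the owner, so (e) is unavailable.
No exception displaces § 81.3.

Yes — Tessa must file Form RP-8.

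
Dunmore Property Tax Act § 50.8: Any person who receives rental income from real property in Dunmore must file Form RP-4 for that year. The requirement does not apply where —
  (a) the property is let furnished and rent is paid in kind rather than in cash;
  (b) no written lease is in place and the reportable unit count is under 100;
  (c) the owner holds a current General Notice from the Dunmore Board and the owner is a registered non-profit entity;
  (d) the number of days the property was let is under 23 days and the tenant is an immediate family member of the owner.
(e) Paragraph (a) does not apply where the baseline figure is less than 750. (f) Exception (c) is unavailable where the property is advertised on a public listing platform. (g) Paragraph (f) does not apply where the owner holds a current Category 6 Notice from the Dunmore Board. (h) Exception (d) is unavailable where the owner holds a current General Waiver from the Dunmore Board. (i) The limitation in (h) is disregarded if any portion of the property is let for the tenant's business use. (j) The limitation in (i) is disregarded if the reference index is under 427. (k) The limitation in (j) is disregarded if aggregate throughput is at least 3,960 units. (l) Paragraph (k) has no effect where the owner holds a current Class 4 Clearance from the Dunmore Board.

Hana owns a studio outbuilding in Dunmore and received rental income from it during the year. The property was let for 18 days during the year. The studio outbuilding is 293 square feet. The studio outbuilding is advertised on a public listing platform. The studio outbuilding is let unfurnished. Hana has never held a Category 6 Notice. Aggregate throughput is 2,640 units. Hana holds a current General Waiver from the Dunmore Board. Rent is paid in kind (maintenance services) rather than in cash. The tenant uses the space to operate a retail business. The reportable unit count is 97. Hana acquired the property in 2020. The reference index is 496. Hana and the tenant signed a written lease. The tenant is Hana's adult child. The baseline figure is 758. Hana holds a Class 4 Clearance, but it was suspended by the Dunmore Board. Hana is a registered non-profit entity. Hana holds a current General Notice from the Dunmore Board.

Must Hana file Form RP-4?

Exception (a) does not apply: the property is let unfurnished.
Exception (b) requires that no written lease is in place; but a written lease is in place, so (b) is unavailable.
Exception (c) is satisfied on its face — a current General Notice is held; Hana is a registered non-profit. But applying paragraphs (f)–(g): (f) is triggered — the property is publicly advertised. (g), which would lift (f), is inapplicable — there is no Category 6 Notice in force. (c) is therefore removed.
Exception (d)'s conditions are all satisfied: the number of days the property was let is 18 days, under the 23 days limit; the tenant is an immediate family member. Applying paragraphs (h)–(l): (h) is triggered (a current General Waiver is held), but is displaced by (i): (i) is triggered — the space is let for business use. (j) is inapplicable (the reference index is 496, not under 427), so (i) stands. Exception (d) stands.

No — exception (d) applies; Hana is not required to file Form RP-4.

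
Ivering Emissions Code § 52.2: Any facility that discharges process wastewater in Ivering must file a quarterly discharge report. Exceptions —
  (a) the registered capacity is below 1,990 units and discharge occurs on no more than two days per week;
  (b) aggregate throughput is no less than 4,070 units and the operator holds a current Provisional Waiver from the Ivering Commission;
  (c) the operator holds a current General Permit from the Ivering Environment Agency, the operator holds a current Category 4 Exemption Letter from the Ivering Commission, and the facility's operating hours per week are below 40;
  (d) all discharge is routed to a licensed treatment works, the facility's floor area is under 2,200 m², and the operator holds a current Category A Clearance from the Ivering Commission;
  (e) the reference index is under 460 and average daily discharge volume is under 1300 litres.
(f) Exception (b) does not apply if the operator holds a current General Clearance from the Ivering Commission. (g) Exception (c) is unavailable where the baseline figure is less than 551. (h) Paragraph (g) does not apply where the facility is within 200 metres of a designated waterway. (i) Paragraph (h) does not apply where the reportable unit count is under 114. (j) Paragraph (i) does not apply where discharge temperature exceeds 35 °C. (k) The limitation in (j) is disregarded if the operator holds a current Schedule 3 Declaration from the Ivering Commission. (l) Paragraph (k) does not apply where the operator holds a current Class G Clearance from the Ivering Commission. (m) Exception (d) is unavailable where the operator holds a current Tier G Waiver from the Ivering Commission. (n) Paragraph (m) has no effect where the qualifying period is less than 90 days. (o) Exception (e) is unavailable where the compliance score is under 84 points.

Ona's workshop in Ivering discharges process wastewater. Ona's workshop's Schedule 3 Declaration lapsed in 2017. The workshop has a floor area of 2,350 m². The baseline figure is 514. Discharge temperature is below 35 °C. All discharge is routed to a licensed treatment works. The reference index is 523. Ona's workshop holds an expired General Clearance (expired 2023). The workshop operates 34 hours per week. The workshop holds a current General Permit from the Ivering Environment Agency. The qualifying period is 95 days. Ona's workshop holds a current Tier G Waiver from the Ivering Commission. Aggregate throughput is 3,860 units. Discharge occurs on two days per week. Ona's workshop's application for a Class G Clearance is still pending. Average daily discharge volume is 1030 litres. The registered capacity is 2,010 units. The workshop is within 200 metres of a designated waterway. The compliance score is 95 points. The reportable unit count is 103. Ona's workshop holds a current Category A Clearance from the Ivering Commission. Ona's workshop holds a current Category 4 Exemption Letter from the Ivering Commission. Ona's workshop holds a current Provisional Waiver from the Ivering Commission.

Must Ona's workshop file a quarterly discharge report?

Yes — Ona's workshop must file a quarterly discharge report.

Exception (a) requires that the registered capacity is below 1,990 units; but the registered capacity is 2,010 units, not below 1,990 units, so (a) is unavailable.
Exception (b) does not apply: aggregate throughput is 3,860 units, short of 4,070 units.
Exception (c)'s conditions are all satisfied: a current General Permit is held; a current Category 4 Exemption Letter is held; the facility's operating hours per week are 34, below the 40 limit. Turning to paragraphs (g)–(l): (g) applies — the baseline figure is 514, less than the 551 limit. (h) would limit (g) — the workshop is within 200 m of a designated waterway — but (i) sets (h) aside: (i) operates against (h): the reportable unit count is 103, under the 114 limit. (j) is inapplicable (discharge temperature is below 35 °C), so (i) stands. (c) is therefore removed.
Exception (d) fails — the facility's floor area is 2,350 m², not under 2,200 m².
Exception (e) does not apply: the reference index is 523, not under 460.
No exception is made out. Ona's workshop falls within the general rule.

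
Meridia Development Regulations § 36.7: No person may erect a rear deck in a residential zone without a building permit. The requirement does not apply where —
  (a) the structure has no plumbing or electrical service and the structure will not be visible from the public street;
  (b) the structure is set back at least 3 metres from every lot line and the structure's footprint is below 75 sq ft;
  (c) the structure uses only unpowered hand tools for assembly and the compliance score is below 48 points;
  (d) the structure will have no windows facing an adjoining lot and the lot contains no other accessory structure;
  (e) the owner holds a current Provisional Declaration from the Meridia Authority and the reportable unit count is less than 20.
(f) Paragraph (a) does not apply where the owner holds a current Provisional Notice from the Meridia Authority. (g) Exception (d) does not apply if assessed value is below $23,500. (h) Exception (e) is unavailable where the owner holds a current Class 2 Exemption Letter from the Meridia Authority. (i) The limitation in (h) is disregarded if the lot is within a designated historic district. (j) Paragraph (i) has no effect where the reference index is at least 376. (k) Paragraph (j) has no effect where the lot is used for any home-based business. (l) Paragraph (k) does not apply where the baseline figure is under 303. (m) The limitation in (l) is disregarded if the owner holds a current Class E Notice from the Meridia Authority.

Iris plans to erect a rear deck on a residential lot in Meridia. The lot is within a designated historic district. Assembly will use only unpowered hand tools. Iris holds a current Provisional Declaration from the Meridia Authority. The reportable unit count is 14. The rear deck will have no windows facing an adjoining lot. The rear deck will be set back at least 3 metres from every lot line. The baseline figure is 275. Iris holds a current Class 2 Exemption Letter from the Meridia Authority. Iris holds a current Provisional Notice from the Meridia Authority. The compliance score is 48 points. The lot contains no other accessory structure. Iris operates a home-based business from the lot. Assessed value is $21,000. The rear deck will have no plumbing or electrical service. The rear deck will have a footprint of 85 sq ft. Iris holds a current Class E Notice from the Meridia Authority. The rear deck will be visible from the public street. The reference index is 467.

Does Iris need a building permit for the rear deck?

No — exception (e) applies; Iris does not need a building permit.

Exception (a) does not apply: the structure will be visible from the street.
Exception (b) requires that the structure's footprint is below 75 sq ft; but the structure's footprint is 85 sq ft, not below 75 sq ft, so (b) is unavailable.
Exception (c) fails — the compliance score is 48 points, not below 48 points.
Exception (d) is satisfied on its face — no windows face an adjoining lot; the lot has no other accessory structure. But applying paragraph (g): (g) operates against (d): assessed value is $21,000, below the $23,500 limit. Exception (d) does not apply.
Exception (e) is satisfied on its face — a current Provisional Declaration is held; the reportable unit count is 14, less than the 20 limit. As to paragraphs (h)–(m): (h) is triggered (a current Class 2 Exemption Letter is held), but is displaced by (i): (i) applies — the lot is in a historic district. (j) would limit (i) — the reference index is 467, meeting the 376 threshold — but (k) sets (j) aside: (k) operates — a home-based business operates on the lot. (l) is triggered (the baseline figure is 275, under the 303 limit), but yields to (m): (m) applies — a current Class E Notice is held. Exception (e) stands.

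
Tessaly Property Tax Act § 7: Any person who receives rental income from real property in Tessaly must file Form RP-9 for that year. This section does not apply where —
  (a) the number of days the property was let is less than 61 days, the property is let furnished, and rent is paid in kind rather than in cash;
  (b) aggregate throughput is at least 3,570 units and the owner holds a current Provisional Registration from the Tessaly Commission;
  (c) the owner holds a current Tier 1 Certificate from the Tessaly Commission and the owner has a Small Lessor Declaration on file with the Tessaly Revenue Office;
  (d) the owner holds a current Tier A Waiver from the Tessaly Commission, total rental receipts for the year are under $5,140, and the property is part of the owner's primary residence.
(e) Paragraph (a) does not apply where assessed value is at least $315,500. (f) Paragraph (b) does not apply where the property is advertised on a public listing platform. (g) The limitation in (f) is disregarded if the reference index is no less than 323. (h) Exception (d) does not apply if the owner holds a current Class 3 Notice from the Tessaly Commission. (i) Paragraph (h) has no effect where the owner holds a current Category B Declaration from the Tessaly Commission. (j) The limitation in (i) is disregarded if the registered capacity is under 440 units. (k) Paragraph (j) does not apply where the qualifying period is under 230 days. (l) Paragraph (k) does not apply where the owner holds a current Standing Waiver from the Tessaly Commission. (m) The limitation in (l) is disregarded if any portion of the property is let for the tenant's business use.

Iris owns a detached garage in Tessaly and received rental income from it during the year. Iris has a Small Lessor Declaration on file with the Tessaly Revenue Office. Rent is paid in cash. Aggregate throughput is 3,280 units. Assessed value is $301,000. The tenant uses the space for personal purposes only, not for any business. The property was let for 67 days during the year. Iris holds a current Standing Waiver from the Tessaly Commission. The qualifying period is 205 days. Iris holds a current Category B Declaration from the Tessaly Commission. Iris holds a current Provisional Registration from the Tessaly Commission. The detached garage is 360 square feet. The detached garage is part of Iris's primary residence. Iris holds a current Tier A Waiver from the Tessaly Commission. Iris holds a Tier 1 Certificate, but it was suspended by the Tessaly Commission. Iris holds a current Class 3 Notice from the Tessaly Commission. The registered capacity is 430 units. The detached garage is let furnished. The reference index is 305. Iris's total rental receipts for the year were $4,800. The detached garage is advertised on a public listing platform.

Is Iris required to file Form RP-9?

Exception (a) fails — the number of days the property was let is 67 days, not less than 61 days.
Exception (b) requires that aggregate throughput is at least 3,570 units; but aggregate throughput is 3,280 units, short of 3,570 units, so (b) is unavailable.
Exception (c) fails — the Tier 1 Certificate is not current.
Exception (d) is satisfied on its face — a current Tier A Waiver is held; total rental receipts for the year are $4,800, under the $5,140 limit; the detached garage is part of the primary residence. Turning to paragraphs (h)–(m): (h) is triggered — a current Class 3 Notice is held. (i) is engaged (a current Category B Declaration is held), but is displaced by (j): (j) is engaged — the registered capacity is 430 units, under the 440 units limit. (k) applies (the qualifying period is 205 days, under the 230 days limit), but yields to (l): (l) is triggered — a current Standing Waiver is held. (m) is inapplicable (the space is used for personal purposes only), so (l) stands. Exception (d) does not apply.
No exception displaces § 7.

Yes — Iris must file Form RP-9.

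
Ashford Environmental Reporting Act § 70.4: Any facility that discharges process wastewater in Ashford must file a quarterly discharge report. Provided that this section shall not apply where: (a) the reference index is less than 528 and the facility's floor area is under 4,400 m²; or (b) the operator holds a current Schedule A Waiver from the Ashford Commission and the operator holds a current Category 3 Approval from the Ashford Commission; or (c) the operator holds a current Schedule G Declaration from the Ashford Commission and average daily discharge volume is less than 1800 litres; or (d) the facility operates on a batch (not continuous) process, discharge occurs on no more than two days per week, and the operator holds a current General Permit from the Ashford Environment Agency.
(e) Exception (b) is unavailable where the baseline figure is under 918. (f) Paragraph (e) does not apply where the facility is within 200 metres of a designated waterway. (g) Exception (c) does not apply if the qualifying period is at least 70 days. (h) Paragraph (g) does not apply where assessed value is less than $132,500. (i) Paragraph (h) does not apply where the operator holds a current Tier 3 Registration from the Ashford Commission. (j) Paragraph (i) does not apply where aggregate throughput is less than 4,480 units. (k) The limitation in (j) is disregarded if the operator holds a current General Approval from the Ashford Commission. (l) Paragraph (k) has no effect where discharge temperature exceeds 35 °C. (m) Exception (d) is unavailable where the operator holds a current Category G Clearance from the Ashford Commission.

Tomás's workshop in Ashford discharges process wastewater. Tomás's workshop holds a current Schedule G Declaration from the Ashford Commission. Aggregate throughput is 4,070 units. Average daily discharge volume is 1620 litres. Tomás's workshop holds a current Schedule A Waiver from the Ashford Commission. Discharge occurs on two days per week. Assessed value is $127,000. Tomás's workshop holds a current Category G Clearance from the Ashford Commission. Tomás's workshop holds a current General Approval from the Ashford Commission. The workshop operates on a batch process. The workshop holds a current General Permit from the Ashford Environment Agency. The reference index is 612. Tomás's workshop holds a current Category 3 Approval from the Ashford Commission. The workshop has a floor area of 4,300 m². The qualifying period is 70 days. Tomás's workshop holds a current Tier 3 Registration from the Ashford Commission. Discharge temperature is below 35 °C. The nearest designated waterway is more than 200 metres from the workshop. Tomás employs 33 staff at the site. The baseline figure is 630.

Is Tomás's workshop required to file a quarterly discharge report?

Yes — Tomás's workshop must file a quarterly discharge report.

Exception (a) requires that the reference index is less than 528; but the reference index is 612, not less than 528, so (a) is unavailable.
Exception (b): a current Schedule A Waiver is held; a current Category 3 Approval is held — every condition holds. Turning to paragraphs (e)–(f): (e) is engaged — the baseline figure is 630, under the 918 limit. (f) is not engaged (the workshop is more than 200 m from any designated waterway), so (e) stands. (b) is therefore removed.
Exception (c): a current Schedule G Declaration is held; average daily discharge volume is 1620 litres, less than the 1800 litres limit — every condition holds. However, paragraphs (g)–(l) must be considered: (g) is triggered — the qualifying period is 70 days, meeting the 70 days threshold. (h) operates (assessed value is $127,000, less than the $132,500 limit), but is displaced by (i): (i) operates — a current Tier 3 Registration is held. (j) would limit (i) — aggregate throughput is 4,070 units, less than the 4,480 units limit — but (k) sets (j) aside: (k) is engaged — a current General Approval is held. (l), which would lift (k), does not operate here — discharge temperature is below 35 °C. Exception (c) does not apply.
All of (d)'s requirements are met (the facility operates on a batch process; discharge occurs on no more than two days per week; a current General Permit is held). But: (m) is triggered — a current Category G Clearance is held. (d) is therefore removed.
None of the exceptions is available; § 70.4 applies in full.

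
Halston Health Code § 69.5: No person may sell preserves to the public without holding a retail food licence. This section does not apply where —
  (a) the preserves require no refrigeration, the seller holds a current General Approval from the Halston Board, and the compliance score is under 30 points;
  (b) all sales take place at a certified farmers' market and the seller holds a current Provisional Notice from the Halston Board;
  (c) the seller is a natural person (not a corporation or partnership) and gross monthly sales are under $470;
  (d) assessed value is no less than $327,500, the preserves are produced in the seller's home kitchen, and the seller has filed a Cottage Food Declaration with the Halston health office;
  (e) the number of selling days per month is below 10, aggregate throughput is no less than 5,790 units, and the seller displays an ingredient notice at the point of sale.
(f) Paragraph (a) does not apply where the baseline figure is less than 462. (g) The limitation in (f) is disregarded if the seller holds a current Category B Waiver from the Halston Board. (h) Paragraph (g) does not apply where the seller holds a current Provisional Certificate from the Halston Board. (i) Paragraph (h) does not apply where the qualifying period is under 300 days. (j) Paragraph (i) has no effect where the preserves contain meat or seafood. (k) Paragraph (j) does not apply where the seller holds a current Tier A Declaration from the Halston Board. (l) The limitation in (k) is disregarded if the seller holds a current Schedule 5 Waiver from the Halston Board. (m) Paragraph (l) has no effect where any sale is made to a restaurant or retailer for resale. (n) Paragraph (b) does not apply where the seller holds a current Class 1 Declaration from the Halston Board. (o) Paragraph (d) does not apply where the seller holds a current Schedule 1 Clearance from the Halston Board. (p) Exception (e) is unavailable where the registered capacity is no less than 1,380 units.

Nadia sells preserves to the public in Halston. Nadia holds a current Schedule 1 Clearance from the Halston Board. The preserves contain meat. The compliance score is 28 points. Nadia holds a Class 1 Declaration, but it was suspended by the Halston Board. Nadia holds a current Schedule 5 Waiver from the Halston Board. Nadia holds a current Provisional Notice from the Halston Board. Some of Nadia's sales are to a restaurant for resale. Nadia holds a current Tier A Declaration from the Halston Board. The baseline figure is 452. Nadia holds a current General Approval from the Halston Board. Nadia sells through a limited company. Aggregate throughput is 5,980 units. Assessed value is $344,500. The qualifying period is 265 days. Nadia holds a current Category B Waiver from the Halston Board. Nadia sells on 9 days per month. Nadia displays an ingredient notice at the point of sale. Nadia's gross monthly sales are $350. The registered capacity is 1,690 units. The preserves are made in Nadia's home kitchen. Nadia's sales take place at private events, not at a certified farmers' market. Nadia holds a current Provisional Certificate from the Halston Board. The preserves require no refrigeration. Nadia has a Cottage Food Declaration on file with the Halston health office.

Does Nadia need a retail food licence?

No — exception (a) applies; Nadia is not required to hold a retail food licence.

Exception (a) is satisfied on its face — the preserves are shelf-stable; a current General Approval is held; the compliance score is 28 points, under the 30 points limit. Under paragraphs (f)–(m): (f) would limit (a) — the baseline figure is 452, less than the 462 limit — but (g) sets (f) aside: (g) operates against (f): a current Category B Waiver is held. (h) would limit (g) — a current Provisional Certificate is held — but (i) sets (h) aside: (i) applies — the qualifying period is 265 days, under the 300 days limit. (j) is engaged (the preserves contain meat), but is itself disapplied by (k): (k) operates against (j): a current Tier A Declaration is held. (l) would limit (k) — a current Schedule 5 Waiver is held — but (m) sets (l) aside: (m) is triggered — some sales are to a restaurant for resale. Exception (a) stands.
Exception (b) requires that all sales take place at a certified farmers' market; but sales are at private events, not a certified farmers' market, so (b) is unavailable.
Exception (c) fails — the seller operates through a limited company.
All of (d)'s requirements are met (assessed value is $344,500, meeting the $327,500 threshold; the preserves are home-kitchen produced; a Cottage Food Declaration is on file). But applying paragraph (o): (o) operates — a current Schedule 1 Clearance is held. Exception (d) does not apply.
Exception (e): the number of selling days per month is 9, below the 10 limit; aggregate throughput is 5,980 units, meeting the 5,790 units threshold; an ingredient notice is displayed — every condition holds. Turning to paragraph (p): (p) operates — the registered capacity is 1,690 units, meeting the 1,380 units threshold. Exception (e) does not apply.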